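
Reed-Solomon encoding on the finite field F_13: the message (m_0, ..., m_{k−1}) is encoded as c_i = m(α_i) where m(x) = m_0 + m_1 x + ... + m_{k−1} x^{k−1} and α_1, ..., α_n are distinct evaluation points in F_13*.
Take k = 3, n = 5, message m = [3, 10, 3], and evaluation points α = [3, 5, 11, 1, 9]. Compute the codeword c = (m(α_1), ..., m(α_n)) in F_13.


c = [8, 11, 8, 3, 11]

Message polynomial: m(x) = 3 + 10·x + 3·x^2 (mod 13).
For each evaluation point α_i, compute m(α_i) mod 13:
  α_1 = 3: Horner steps 3 → 6 → 8, so m(3) = 8.
  α_2 = 5: Horner steps 3 → 12 → 11, so m(5) = 11.
  α_3 = 11: Horner steps 3 → 4 → 8, so m(11) = 8.
  α_4 = 1: Horner steps 3 → 0 → 3, so m(1) = 3.
  α_5 = 9: Horner steps 3 → 11 → 11, so m(9) = 11.
Codeword c = [8, 11, 8, 3, 11] ∈ F_13^5.


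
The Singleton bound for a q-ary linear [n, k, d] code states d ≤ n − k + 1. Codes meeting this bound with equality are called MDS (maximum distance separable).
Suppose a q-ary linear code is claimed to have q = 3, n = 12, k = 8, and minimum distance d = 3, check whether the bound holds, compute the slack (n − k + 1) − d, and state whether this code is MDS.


Singleton RHS = n − k + 1 = 5, slack = 2, bound satisfied, not MDS.

Singleton bound: d ≤ n − k + 1.
Here n = 12, k = 8, so n − k + 1 = 5.
Given d = 3, check d ≤ 5: YES.
Slack = (n − k + 1) − d = 2.
The code is NOT MDS (slack = 2 > 0).
Description: the claimed parameters are [12, 8, 3]_3; such a code would be non-MDS.


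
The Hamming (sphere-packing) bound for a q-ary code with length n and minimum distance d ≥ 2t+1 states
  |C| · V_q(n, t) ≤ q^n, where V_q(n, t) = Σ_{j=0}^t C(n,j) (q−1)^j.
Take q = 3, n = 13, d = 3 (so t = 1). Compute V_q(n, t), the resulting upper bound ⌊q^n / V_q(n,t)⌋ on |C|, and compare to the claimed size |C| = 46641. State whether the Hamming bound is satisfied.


V_q(n, t) = 27, q^n = 1594323, Hamming bound = 59049, |C| = 46641 ≤ bound (satisfied).

Step 1: Compute V_q(n, t) = Σ_{j=0}^1 C(n, j) (q−1)^j.
  j = 0: C(13,0)·(2)^0 = 1·1 = 1.
  j = 1: C(13,1)·(2)^1 = 13·2 = 26.
  V_q(n, t) = 1 + 26 = 27.
Step 2: q^n = 3^13 = 1594323.
Step 3: Hamming bound ⌊q^n / V_q(n,t)⌋ = ⌊1594323/27⌋ = 59049.
Step 4: Compare |C| = 46641 to 59049: satisfied.
The claimed |C| lies below the Hamming bound.


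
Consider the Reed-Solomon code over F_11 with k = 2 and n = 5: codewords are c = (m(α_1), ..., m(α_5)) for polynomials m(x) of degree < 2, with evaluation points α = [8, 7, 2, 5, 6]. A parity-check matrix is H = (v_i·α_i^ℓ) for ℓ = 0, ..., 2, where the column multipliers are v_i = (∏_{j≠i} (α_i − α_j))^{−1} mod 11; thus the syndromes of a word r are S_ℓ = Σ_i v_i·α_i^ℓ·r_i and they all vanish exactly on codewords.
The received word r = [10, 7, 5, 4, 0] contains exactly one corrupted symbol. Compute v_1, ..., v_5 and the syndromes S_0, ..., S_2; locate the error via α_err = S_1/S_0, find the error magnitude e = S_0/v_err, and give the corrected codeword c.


S = (6, 4, 10), error at position 1, error magnitude e = 7, c = [3, 7, 5, 4, 0].

Step 1: column multipliers v_i = (∏_{j≠i}(α_i − α_j))^{−1} mod 11.
  i = 1 (α = 8): (8−7)(8−2)(8−5)(8−6) = 1·6·3·2 = 36 ≡ 3, so v_1 = 3^{−1} = 4 (mod 11).
  i = 2 (α = 7): (7−8)(7−2)(7−5)(7−6) = (−1)·5·2·1 = −10 ≡ 1, so v_2 = 1^{−1} = 1 (mod 11).
  i = 3 (α = 2): (2−8)(2−7)(2−5)(2−6) = (−6)·(−5)·(−3)·(−4) = 360 ≡ 8, so v_3 = 8^{−1} = 7 (mod 11).
  i = 4 (α = 5): (5−8)(5−7)(5−2)(5−6) = (−3)·(−2)·3·(−1) = −18 ≡ 4, so v_4 = 4^{−1} = 3 (mod 11).
  i = 5 (α = 6): (6−8)(6−7)(6−2)(6−5) = (−2)·(−1)·4·1 = 8 ≡ 8, so v_5 = 8^{−1} = 7 (mod 11).
  v = [4, 1, 7, 3, 7].
Step 2: syndromes of r = [10, 7, 5, 4, 0] (all sums mod 11).
  S_0 = Σ v_i r_i = 4·10 + 1·7 + 7·5 + 3·4 + 7·0 = 94 ≡ 6.
  S_1 = Σ v_i α_i r_i = 4·8·10 + 1·7·7 + 7·2·5 + 3·5·4 + 7·6·0 = 499 ≡ 4.
  α_i^2 mod 11 = [9, 5, 4, 3, 3].
  S_2 = Σ v_i α_i^2 r_i = 4·9·10 + 1·5·7 + 7·4·5 + 3·3·4 + 7·3·0 = 571 ≡ 10.
  S = (6, 4, 10) ≠ 0, so r is not a codeword (an error is present).
Step 3: locate the error. For a single error e at position i, S_ℓ = v_i·e·α_i^ℓ, so α_err = S_1/S_0.
  S_0^{−1} = 6^{−1} = 2 (mod 11), so α_err = 4·2 = 8 ≡ 8 = α_1. Error position i = 1.
  Consistency check: S_2/S_1 = 10·3 = 30 ≡ 8 = α_err ✓ (single-error assumption holds).
Step 4: error magnitude e = S_0/v_1 = S_0·∏_{j≠1}(α_1 − α_j) = 6·3 = 18 ≡ 7 (mod 11).
Step 5: correct position 1: c_1 = r_1 − e = 10 − 7 ≡ 3 (mod 11). Hence c = [3, 7, 5, 4, 0].
  Check: interpolating c through the α_i gives m(x) = 2 + 7·x (degree < 2) with m(α_i) = c_i for every i, so c is indeed a codeword.


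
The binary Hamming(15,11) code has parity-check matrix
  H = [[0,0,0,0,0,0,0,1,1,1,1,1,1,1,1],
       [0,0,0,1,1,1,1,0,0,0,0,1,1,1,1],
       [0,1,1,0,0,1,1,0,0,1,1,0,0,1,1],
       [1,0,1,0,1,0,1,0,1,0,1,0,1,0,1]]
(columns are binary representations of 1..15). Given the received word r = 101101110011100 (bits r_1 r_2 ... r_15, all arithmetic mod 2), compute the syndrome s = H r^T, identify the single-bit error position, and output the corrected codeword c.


s = (0, 1, 0, 1)^T, error position = 5, corrected codeword c = 101111110011100

Compute s = H r^T mod 2 one row at a time:
  s_1 = 1 + 0 + 0 + 1 + 1 + 1 + 0 + 0 = 4 ≡ 0 (mod 2).
  s_2 = 1 + 0 + 1 + 1 + 1 + 1 + 0 + 0 = 5 ≡ 1 (mod 2).
  s_3 = 0 + 1 + 1 + 1 + 0 + 1 + 0 + 0 = 4 ≡ 0 (mod 2).
  s_4 = 1 + 1 + 0 + 1 + 0 + 1 + 1 + 0 = 5 ≡ 1 (mod 2).
s = (0, 1, 0, 1)^T — this equals column 5 of H (binary 0101), so error is at position 5.
Correct: flip bit 5 of r = 101101110011100 to get c = 101111110011100.


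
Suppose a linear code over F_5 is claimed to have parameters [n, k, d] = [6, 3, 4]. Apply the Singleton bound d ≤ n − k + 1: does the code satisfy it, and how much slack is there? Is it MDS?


Singleton RHS = n − k + 1 = 4, slack = 0, bound satisfied, MDS.

Singleton bound: d ≤ n − k + 1.
Here n = 6, k = 3, so n − k + 1 = 4.
Given d = 4, check d ≤ 4: YES.
Slack = (n − k + 1) − d = 0.
The code is MDS (slack = 0).
Description: the claimed parameters are [6, 3, 4]_5; such a code would be MDS (meets Singleton bound).


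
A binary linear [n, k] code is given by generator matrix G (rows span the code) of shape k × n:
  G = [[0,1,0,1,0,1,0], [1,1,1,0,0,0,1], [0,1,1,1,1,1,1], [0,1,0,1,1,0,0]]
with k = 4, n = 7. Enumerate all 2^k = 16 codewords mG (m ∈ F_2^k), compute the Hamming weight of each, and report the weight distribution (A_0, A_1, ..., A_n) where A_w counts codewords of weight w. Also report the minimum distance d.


Weight distribution: A_0 = 1, A_2 = 2, A_3 = 6, A_4 = 3, A_5 = 2, A_6 = 2. Minimum distance d = 2.

Enumerate all 2^4 = 16 messages m ∈ F_2^4.
For each, compute codeword c = mG in F_2^7, then tally its weight.
  m = 0000 → c = 0000000, weight = 0.
  m = 1000 → c = 0101010, weight = 3.
  m = 0100 → c = 1110001, weight = 4.
  m = 1100 → c = 1011011, weight = 5.
  m = 0010 → c = 0111111, weight = 6.
  m = 1010 → c = 0010101, weight = 3.
  m = 0110 → c = 1001110, weight = 4.
  m = 1110 → c = 1100100, weight = 3.
  m = 0001 → c = 0101100, weight = 3.
  m = 1001 → c = 0000110, weight = 2.
  m = 0101 → c = 1011101, weight = 5.
  m = 1101 → c = 1110111, weight = 6.
  m = 0011 → c = 0010011, weight = 3.
  m = 1011 → c = 0111001, weight = 4.
  m = 0111 → c = 1100010, weight = 3.
  m = 1111 → c = 1001000, weight = 2.
Tally weights:
  weight 0: 1 codewords.
  weight 2: 2 codewords.
  weight 3: 6 codewords.
  weight 4: 3 codewords.
  weight 5: 2 codewords.
  weight 6: 2 codewords.
Minimum distance d = smallest w > 0 with A_w > 0 = 2.
Sanity: Σ A_w = 16 = 2^4 = 16 ✓.


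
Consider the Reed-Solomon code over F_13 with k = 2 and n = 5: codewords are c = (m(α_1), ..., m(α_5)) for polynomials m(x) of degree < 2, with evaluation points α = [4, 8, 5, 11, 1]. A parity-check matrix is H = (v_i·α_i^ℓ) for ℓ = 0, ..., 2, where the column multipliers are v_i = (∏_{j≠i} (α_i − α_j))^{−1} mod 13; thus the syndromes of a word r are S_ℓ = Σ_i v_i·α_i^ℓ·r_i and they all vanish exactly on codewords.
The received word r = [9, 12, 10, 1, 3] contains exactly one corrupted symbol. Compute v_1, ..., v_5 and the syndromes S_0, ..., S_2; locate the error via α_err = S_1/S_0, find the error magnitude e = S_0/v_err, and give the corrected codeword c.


S = (8, 6, 11), error at position 1, error magnitude e = 4, c = [5, 12, 10, 1, 3].

Step 1: column multipliers v_i = (∏_{j≠i}(α_i − α_j))^{−1} mod 13.
  i = 1 (α = 4): (4−8)(4−5)(4−11)(4−1) = (−4)·(−1)·(−7)·3 = −84 ≡ 7, so v_1 = 7^{−1} = 2 (mod 13).
  i = 2 (α = 8): (8−4)(8−5)(8−11)(8−1) = 4·3·(−3)·7 = −252 ≡ 8, so v_2 = 8^{−1} = 5 (mod 13).
  i = 3 (α = 5): (5−4)(5−8)(5−11)(5−1) = 1·(−3)·(−6)·4 = 72 ≡ 7, so v_3 = 7^{−1} = 2 (mod 13).
  i = 4 (α = 11): (11−4)(11−8)(11−5)(11−1) = 7·3·6·10 = 1260 ≡ 12, so v_4 = 12^{−1} = 12 (mod 13).
  i = 5 (α = 1): (1−4)(1−8)(1−5)(1−11) = (−3)·(−7)·(−4)·(−10) = 840 ≡ 8, so v_5 = 8^{−1} = 5 (mod 13).
  v = [2, 5, 2, 12, 5].
Step 2: syndromes of r = [9, 12, 10, 1, 3] (all sums mod 13).
  S_0 = Σ v_i r_i = 2·9 + 5·12 + 2·10 + 12·1 + 5·3 = 125 ≡ 8.
  S_1 = Σ v_i α_i r_i = 2·4·9 + 5·8·12 + 2·5·10 + 12·11·1 + 5·1·3 = 799 ≡ 6.
  α_i^2 mod 13 = [3, 12, 12, 4, 1].
  S_2 = Σ v_i α_i^2 r_i = 2·3·9 + 5·12·12 + 2·12·10 + 12·4·1 + 5·1·3 = 1077 ≡ 11.
  S = (8, 6, 11) ≠ 0, so r is not a codeword (an error is present).
Step 3: locate the error. For a single error e at position i, S_ℓ = v_i·e·α_i^ℓ, so α_err = S_1/S_0.
  S_0^{−1} = 8^{−1} = 5 (mod 13), so α_err = 6·5 = 30 ≡ 4 = α_1. Error position i = 1.
  Consistency check: S_2/S_1 = 11·11 = 121 ≡ 4 = α_err ✓ (single-error assumption holds).
Step 4: error magnitude e = S_0/v_1 = S_0·∏_{j≠1}(α_1 − α_j) = 8·7 = 56 ≡ 4 (mod 13).
Step 5: correct position 1: c_1 = r_1 − e = 9 − 4 ≡ 5 (mod 13). Hence c = [5, 12, 10, 1, 3].
  Check: interpolating c through the α_i gives m(x) = 11 + 5·x (degree < 2) with m(α_i) = c_i for every i, so c is indeed a codeword.


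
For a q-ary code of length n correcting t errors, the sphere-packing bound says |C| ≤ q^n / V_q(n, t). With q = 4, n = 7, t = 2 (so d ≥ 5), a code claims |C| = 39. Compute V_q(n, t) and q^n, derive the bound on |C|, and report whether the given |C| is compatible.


V_q(n, t) = 211, q^n = 16384, Hamming bound = 77, |C| = 39 ≤ bound (satisfied).

Step 1: Compute V_q(n, t) = Σ_{j=0}^2 C(n, j) (q−1)^j.
  j = 0: C(7,0)·(3)^0 = 1·1 = 1.
  j = 1: C(7,1)·(3)^1 = 7·3 = 21.
  j = 2: C(7,2)·(3)^2 = 21·9 = 189.
  V_q(n, t) = 1 + 21 + 189 = 211.
Step 2: q^n = 4^7 = 16384.
Step 3: Hamming bound ⌊q^n / V_q(n,t)⌋ = ⌊16384/211⌋ = 77.
Step 4: Compare |C| = 39 to 77: satisfied.
The claimed |C| lies below the Hamming bound.


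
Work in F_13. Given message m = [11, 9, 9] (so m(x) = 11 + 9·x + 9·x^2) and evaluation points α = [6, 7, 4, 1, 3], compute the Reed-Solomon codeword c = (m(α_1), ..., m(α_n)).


c = [12, 8, 9, 3, 2]

Message polynomial: m(x) = 11 + 9·x + 9·x^2 (mod 13).
For each evaluation point α_i, compute m(α_i) mod 13:
  α_1 = 6: Horner steps 9 → 11 → 12, so m(6) = 12.
  α_2 = 7: Horner steps 9 → 7 → 8, so m(7) = 8.
  α_3 = 4: Horner steps 9 → 6 → 9, so m(4) = 9.
  α_4 = 1: Horner steps 9 → 5 → 3, so m(1) = 3.
  α_5 = 3: Horner steps 9 → 10 → 2, so m(3) = 2.
Codeword c = [12, 8, 9, 3, 2] ∈ F_13^5.


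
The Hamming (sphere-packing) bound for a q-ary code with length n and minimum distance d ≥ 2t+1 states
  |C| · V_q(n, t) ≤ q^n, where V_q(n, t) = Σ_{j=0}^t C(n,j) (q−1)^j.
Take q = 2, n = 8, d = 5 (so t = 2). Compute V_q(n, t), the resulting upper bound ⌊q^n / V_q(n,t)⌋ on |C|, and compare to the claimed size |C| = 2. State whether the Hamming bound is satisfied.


V_q(n, t) = 37, q^n = 256, Hamming bound = 6, |C| = 2 ≤ bound (satisfied).

Step 1: Compute V_q(n, t) = Σ_{j=0}^2 C(n, j) (q−1)^j.
  j = 0: C(8,0)·(1)^0 = 1·1 = 1.
  j = 1: C(8,1)·(1)^1 = 8·1 = 8.
  j = 2: C(8,2)·(1)^2 = 28·1 = 28.
  V_q(n, t) = 1 + 8 + 28 = 37.
Step 2: q^n = 2^8 = 256.
Step 3: Hamming bound ⌊q^n / V_q(n,t)⌋ = ⌊256/37⌋ = 6.
Step 4: Compare |C| = 2 to 6: satisfied.
The claimed |C| lies below the Hamming bound.


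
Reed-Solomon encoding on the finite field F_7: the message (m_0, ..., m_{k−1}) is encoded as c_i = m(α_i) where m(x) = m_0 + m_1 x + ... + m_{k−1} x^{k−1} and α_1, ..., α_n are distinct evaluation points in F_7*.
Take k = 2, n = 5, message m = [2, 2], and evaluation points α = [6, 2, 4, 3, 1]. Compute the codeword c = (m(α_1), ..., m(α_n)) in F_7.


c = [0, 6, 3, 1, 4]

Message polynomial: m(x) = 2 + 2·x (mod 7).
For each evaluation point α_i, compute m(α_i) mod 7:
  α_1 = 6: Horner steps 2 → 0, so m(6) = 0.
  α_2 = 2: Horner steps 2 → 6, so m(2) = 6.
  α_3 = 4: Horner steps 2 → 3, so m(4) = 3.
  α_4 = 3: Horner steps 2 → 1, so m(3) = 1.
  α_5 = 1: Horner steps 2 → 4, so m(1) = 4.
Codeword c = [0, 6, 3, 1, 4] ∈ F_7^5.


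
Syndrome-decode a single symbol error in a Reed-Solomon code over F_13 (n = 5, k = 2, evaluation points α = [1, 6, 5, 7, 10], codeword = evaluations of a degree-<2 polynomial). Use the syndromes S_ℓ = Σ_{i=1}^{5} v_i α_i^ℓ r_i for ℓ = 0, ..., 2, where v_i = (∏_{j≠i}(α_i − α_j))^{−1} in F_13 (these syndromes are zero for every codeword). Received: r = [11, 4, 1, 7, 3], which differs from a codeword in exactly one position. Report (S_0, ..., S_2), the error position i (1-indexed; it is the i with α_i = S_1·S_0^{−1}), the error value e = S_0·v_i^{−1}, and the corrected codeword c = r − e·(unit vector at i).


S = (9, 9, 9), error at position 1, error magnitude e = 9, c = [2, 4, 1, 7, 3].

Step 1: column multipliers v_i = (∏_{j≠i}(α_i − α_j))^{−1} mod 13.
  i = 1 (α = 1): (1−6)(1−5)(1−7)(1−10) = (−5)·(−4)·(−6)·(−9) = 1080 ≡ 1, so v_1 = 1^{−1} = 1 (mod 13).
  i = 2 (α = 6): (6−1)(6−5)(6−7)(6−10) = 5·1·(−1)·(−4) = 20 ≡ 7, so v_2 = 7^{−1} = 2 (mod 13).
  i = 3 (α = 5): (5−1)(5−6)(5−7)(5−10) = 4·(−1)·(−2)·(−5) = −40 ≡ 12, so v_3 = 12^{−1} = 12 (mod 13).
  i = 4 (α = 7): (7−1)(7−6)(7−5)(7−10) = 6·1·2·(−3) = −36 ≡ 3, so v_4 = 3^{−1} = 9 (mod 13).
  i = 5 (α = 10): (10−1)(10−6)(10−5)(10−7) = 9·4·5·3 = 540 ≡ 7, so v_5 = 7^{−1} = 2 (mod 13).
  v = [1, 2, 12, 9, 2].
Step 2: syndromes of r = [11, 4, 1, 7, 3] (all sums mod 13).
  S_0 = Σ v_i r_i = 1·11 + 2·4 + 12·1 + 9·7 + 2·3 = 100 ≡ 9.
  S_1 = Σ v_i α_i r_i = 1·1·11 + 2·6·4 + 12·5·1 + 9·7·7 + 2·10·3 = 620 ≡ 9.
  α_i^2 mod 13 = [1, 10, 12, 10, 9].
  S_2 = Σ v_i α_i^2 r_i = 1·1·11 + 2·10·4 + 12·12·1 + 9·10·7 + 2·9·3 = 919 ≡ 9.
  S = (9, 9, 9) ≠ 0, so r is not a codeword (an error is present).
Step 3: locate the error. For a single error e at position i, S_ℓ = v_i·e·α_i^ℓ, so α_err = S_1/S_0.
  S_0^{−1} = 9^{−1} = 3 (mod 13), so α_err = 9·3 = 27 ≡ 1 = α_1. Error position i = 1.
  Consistency check: S_2/S_1 = 9·3 = 27 ≡ 1 = α_err ✓ (single-error assumption holds).
Step 4: error magnitude e = S_0/v_1 = S_0·∏_{j≠1}(α_1 − α_j) = 9·1 = 9 ≡ 9 (mod 13).
Step 5: correct position 1: c_1 = r_1 − e = 11 − 9 ≡ 2 (mod 13). Hence c = [2, 4, 1, 7, 3].
  Check: interpolating c through the α_i gives m(x) = 12 + 3·x (degree < 2) with m(α_i) = c_i for every i, so c is indeed a codeword.


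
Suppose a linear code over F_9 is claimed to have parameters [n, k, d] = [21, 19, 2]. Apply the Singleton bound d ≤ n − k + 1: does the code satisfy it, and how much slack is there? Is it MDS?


Singleton RHS = n − k + 1 = 3, slack = 1, bound satisfied, not MDS.

Singleton bound: d ≤ n − k + 1.
Here n = 21, k = 19, so n − k + 1 = 3.
Given d = 2, check d ≤ 3: YES.
Slack = (n − k + 1) − d = 1.
The code is NOT MDS (slack = 1 > 0).
Description: the claimed parameters are [21, 19, 2]_9; such a code would be non-MDS.


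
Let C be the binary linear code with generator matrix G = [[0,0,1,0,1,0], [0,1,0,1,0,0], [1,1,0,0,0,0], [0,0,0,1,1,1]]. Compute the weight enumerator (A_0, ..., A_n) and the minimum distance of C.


Weight distribution: A_0 = 1, A_2 = 4, A_3 = 6, A_4 = 3, A_5 = 2. Minimum distance d = 2.

Enumerate all 2^4 = 16 messages m ∈ F_2^4.
For each, compute codeword c = mG in F_2^6, then tally its weight.
  m = 0000 → c = 000000, weight = 0.
  m = 1000 → c = 001010, weight = 2.
  m = 0100 → c = 010100, weight = 2.
  m = 1100 → c = 011110, weight = 4.
  m = 0010 → c = 110000, weight = 2.
  m = 1010 → c = 111010, weight = 4.
  m = 0110 → c = 100100, weight = 2.
  m = 1110 → c = 101110, weight = 4.
  m = 0001 → c = 000111, weight = 3.
  m = 1001 → c = 001101, weight = 3.
  m = 0101 → c = 010011, weight = 3.
  m = 1101 → c = 011001, weight = 3.
  m = 0011 → c = 110111, weight = 5.
  m = 1011 → c = 111101, weight = 5.
  m = 0111 → c = 100011, weight = 3.
  m = 1111 → c = 101001, weight = 3.
Tally weights:
  weight 0: 1 codewords.
  weight 2: 4 codewords.
  weight 3: 6 codewords.
  weight 4: 3 codewords.
  weight 5: 2 codewords.
Minimum distance d = smallest w > 0 with A_w > 0 = 2.
Sanity: Σ A_w = 16 = 2^4 = 16 ✓.


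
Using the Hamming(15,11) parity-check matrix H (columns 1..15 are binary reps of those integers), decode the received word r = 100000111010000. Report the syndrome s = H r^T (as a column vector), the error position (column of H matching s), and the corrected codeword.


s = (1, 1, 0, 0)^T, error position = 12, corrected codeword c = 100000111011000

Compute s = H r^T mod 2 one row at a time:
  s_1 = 1 + 1 + 0 + 1 + 0 + 0 + 0 + 0 = 3 ≡ 1 (mod 2).
  s_2 = 0 + 0 + 0 + 1 + 0 + 0 + 0 + 0 = 1 ≡ 1 (mod 2).
  s_3 = 0 + 0 + 0 + 1 + 0 + 1 + 0 + 0 = 2 ≡ 0 (mod 2).
  s_4 = 1 + 0 + 0 + 1 + 1 + 1 + 0 + 0 = 4 ≡ 0 (mod 2).
s = (1, 1, 0, 0)^T — this equals column 12 of H (binary 1100), so error is at position 12.
Correct: flip bit 12 of r = 100000111010000 to get c = 100000111011000.


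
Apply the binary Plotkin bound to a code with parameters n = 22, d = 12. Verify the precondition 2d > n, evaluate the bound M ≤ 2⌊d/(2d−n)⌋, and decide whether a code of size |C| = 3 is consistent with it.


Plotkin bound M ≤ 12; given |C| = 3 ≤ bound (satisfied).

Check applicability: 2d = 24, n = 22.
2d − n = 2 > 0, so Plotkin applies.
Compute d/(2d−n) = 12/2 ≈ 6.0000.
⌊d/(2d−n)⌋ = 6.
Plotkin bound: M ≤ 2·6 = 12.
Given |C| = 3, check: satisfied.
This |C| is below the Plotkin bound.


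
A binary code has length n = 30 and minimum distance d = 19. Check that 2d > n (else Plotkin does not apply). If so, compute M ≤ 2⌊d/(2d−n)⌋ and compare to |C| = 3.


Plotkin bound M ≤ 4; given |C| = 3 ≤ bound (satisfied).

Check applicability: 2d = 38, n = 30.
2d − n = 8 > 0, so Plotkin applies.
Compute d/(2d−n) = 19/8 ≈ 2.3750.
⌊d/(2d−n)⌋ = 2.
Plotkin bound: M ≤ 2·2 = 4.
Given |C| = 3, check: satisfied.
This |C| is below the Plotkin bound.


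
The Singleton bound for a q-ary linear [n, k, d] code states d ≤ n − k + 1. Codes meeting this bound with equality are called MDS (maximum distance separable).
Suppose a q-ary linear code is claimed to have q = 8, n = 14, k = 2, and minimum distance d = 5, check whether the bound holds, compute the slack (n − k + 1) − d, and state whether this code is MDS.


Singleton RHS = n − k + 1 = 13, slack = 8, bound satisfied, not MDS.

Singleton bound: d ≤ n − k + 1.
Here n = 14, k = 2, so n − k + 1 = 13.
Given d = 5, check d ≤ 13: YES.
Slack = (n − k + 1) − d = 8.
The code is NOT MDS (slack = 8 > 0).
Description: the claimed parameters are [14, 2, 5]_8; such a code would be non-MDS.


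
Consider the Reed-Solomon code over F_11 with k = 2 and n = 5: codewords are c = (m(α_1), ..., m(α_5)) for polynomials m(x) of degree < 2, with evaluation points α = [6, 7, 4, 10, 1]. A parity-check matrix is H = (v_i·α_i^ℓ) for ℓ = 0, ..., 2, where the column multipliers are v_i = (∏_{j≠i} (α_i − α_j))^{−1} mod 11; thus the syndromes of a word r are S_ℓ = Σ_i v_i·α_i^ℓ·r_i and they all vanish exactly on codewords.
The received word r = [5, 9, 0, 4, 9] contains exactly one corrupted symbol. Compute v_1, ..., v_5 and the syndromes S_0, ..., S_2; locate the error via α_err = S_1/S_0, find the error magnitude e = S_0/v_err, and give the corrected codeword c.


S = (7, 5, 2), error at position 2, error magnitude e = 7, c = [5, 2, 0, 4, 9].

Step 1: column multipliers v_i = (∏_{j≠i}(α_i − α_j))^{−1} mod 11.
  i = 1 (α = 6): (6−7)(6−4)(6−10)(6−1) = (−1)·2·(−4)·5 = 40 ≡ 7, so v_1 = 7^{−1} = 8 (mod 11).
  i = 2 (α = 7): (7−6)(7−4)(7−10)(7−1) = 1·3·(−3)·6 = −54 ≡ 1, so v_2 = 1^{−1} = 1 (mod 11).
  i = 3 (α = 4): (4−6)(4−7)(4−10)(4−1) = (−2)·(−3)·(−6)·3 = −108 ≡ 2, so v_3 = 2^{−1} = 6 (mod 11).
  i = 4 (α = 10): (10−6)(10−7)(10−4)(10−1) = 4·3·6·9 = 648 ≡ 10, so v_4 = 10^{−1} = 10 (mod 11).
  i = 5 (α = 1): (1−6)(1−7)(1−4)(1−10) = (−5)·(−6)·(−3)·(−9) = 810 ≡ 7, so v_5 = 7^{−1} = 8 (mod 11).
  v = [8, 1, 6, 10, 8].
Step 2: syndromes of r = [5, 9, 0, 4, 9] (all sums mod 11).
  S_0 = Σ v_i r_i = 8·5 + 1·9 + 6·0 + 10·4 + 8·9 = 161 ≡ 7.
  S_1 = Σ v_i α_i r_i = 8·6·5 + 1·7·9 + 6·4·0 + 10·10·4 + 8·1·9 = 775 ≡ 5.
  α_i^2 mod 11 = [3, 5, 5, 1, 1].
  S_2 = Σ v_i α_i^2 r_i = 8·3·5 + 1·5·9 + 6·5·0 + 10·1·4 + 8·1·9 = 277 ≡ 2.
  S = (7, 5, 2) ≠ 0, so r is not a codeword (an error is present).
Step 3: locate the error. For a single error e at position i, S_ℓ = v_i·e·α_i^ℓ, so α_err = S_1/S_0.
  S_0^{−1} = 7^{−1} = 8 (mod 11), so α_err = 5·8 = 40 ≡ 7 = α_2. Error position i = 2.
  Consistency check: S_2/S_1 = 2·9 = 18 ≡ 7 = α_err ✓ (single-error assumption holds).
Step 4: error magnitude e = S_0/v_2 = S_0·∏_{j≠2}(α_2 − α_j) = 7·1 = 7 ≡ 7 (mod 11).
Step 5: correct position 2: c_2 = r_2 − e = 9 − 7 ≡ 2 (mod 11). Hence c = [5, 2, 0, 4, 9].
  Check: interpolating c through the α_i gives m(x) = 1 + 8·x (degree < 2) with m(α_i) = c_i for every i, so c is indeed a codeword.


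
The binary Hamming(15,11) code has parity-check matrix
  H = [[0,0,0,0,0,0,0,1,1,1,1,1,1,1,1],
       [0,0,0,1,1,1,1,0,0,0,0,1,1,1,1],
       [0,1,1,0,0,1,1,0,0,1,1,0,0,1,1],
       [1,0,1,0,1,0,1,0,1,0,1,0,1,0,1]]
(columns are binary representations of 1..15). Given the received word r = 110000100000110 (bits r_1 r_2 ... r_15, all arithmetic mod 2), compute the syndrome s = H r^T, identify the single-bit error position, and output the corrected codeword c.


s = (0, 1, 1, 1)^T, error position = 7, corrected codeword c = 110000000000110

Compute s = H r^T mod 2 one row at a time:
  s_1 = 0 + 0 + 0 + 0 + 0 + 1 + 1 + 0 = 2 ≡ 0 (mod 2).
  s_2 = 0 + 0 + 0 + 1 + 0 + 1 + 1 + 0 = 3 ≡ 1 (mod 2).
  s_3 = 1 + 0 + 0 + 1 + 0 + 0 + 1 + 0 = 3 ≡ 1 (mod 2).
  s_4 = 1 + 0 + 0 + 1 + 0 + 0 + 1 + 0 = 3 ≡ 1 (mod 2).
s = (0, 1, 1, 1)^T — this equals column 7 of H (binary 0111), so error is at position 7.
Correct: flip bit 7 of r = 110000100000110 to get c = 110000000000110.


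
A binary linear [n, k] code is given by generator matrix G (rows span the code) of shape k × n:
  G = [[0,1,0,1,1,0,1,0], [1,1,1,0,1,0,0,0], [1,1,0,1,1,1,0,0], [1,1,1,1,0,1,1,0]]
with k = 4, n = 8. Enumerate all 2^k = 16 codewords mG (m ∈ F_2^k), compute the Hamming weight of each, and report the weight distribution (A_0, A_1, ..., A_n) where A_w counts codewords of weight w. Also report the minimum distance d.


Weight distribution: A_0 = 1, A_2 = 1, A_3 = 6, A_4 = 5, A_5 = 2, A_6 = 1. Minimum distance d = 2.

Enumerate all 2^4 = 16 messages m ∈ F_2^4.
For each, compute codeword c = mG in F_2^8, then tally its weight.
  m = 0000 → c = 00000000, weight = 0.
  m = 1000 → c = 01011010, weight = 4.
  m = 0100 → c = 11101000, weight = 4.
  m = 1100 → c = 10110010, weight = 4.
  m = 0010 → c = 11011100, weight = 5.
  m = 1010 → c = 10000110, weight = 3.
  m = 0110 → c = 00110100, weight = 3.
  m = 1110 → c = 01101110, weight = 5.
  m = 0001 → c = 11110110, weight = 6.
  m = 1001 → c = 10101100, weight = 4.
  m = 0101 → c = 00011110, weight = 4.
  m = 1101 → c = 01000100, weight = 2.
  m = 0011 → c = 00101010, weight = 3.
  m = 1011 → c = 01110000, weight = 3.
  m = 0111 → c = 11000010, weight = 3.
  m = 1111 → c = 10011000, weight = 3.
Tally weights:
  weight 0: 1 codewords.
  weight 2: 1 codewords.
  weight 3: 6 codewords.
  weight 4: 5 codewords.
  weight 5: 2 codewords.
  weight 6: 1 codewords.
Minimum distance d = smallest w > 0 with A_w > 0 = 2.
Sanity: Σ A_w = 16 = 2^4 = 16 ✓.


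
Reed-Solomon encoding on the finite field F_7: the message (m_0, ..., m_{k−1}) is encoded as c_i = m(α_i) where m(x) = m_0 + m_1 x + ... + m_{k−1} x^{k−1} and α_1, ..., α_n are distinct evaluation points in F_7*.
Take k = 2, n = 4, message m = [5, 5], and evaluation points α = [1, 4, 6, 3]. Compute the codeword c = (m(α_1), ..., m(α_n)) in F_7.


c = [3, 4, 0, 6]

Message polynomial: m(x) = 5 + 5·x (mod 7).
For each evaluation point α_i, compute m(α_i) mod 7:
  α_1 = 1: Horner steps 5 → 3, so m(1) = 3.
  α_2 = 4: Horner steps 5 → 4, so m(4) = 4.
  α_3 = 6: Horner steps 5 → 0, so m(6) = 0.
  α_4 = 3: Horner steps 5 → 6, so m(3) = 6.
Codeword c = [3, 4, 0, 6] ∈ F_7^4.


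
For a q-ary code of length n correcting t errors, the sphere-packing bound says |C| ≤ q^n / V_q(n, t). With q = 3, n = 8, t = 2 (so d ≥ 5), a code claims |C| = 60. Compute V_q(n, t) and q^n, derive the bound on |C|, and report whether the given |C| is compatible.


V_q(n, t) = 129, q^n = 6561, Hamming bound = 50, |C| = 60 > bound (violated).

Step 1: Compute V_q(n, t) = Σ_{j=0}^2 C(n, j) (q−1)^j.
  j = 0: C(8,0)·(2)^0 = 1·1 = 1.
  j = 1: C(8,1)·(2)^1 = 8·2 = 16.
  j = 2: C(8,2)·(2)^2 = 28·4 = 112.
  V_q(n, t) = 1 + 16 + 112 = 129.
Step 2: q^n = 3^8 = 6561.
Step 3: Hamming bound ⌊q^n / V_q(n,t)⌋ = ⌊6561/129⌋ = 50.
Step 4: Compare |C| = 60 to 50: violated.
The claimed |C| lies above the Hamming bound, so no 3-ary code of length 8 with d ≥ 5 can have 60 codewords.


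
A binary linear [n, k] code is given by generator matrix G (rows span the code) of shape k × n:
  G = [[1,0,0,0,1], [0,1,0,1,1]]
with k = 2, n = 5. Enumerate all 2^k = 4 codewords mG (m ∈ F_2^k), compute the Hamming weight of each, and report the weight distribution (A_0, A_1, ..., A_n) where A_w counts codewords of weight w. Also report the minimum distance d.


Weight distribution: A_0 = 1, A_2 = 1, A_3 = 2. Minimum distance d = 2.

Enumerate all 2^2 = 4 messages m ∈ F_2^2.
For each, compute codeword c = mG in F_2^5, then tally its weight.
  m = 00 → c = 00000, weight = 0.
  m = 10 → c = 10001, weight = 2.
  m = 01 → c = 01011, weight = 3.
  m = 11 → c = 11010, weight = 3.
Tally weights:
  weight 0: 1 codewords.
  weight 2: 1 codewords.
  weight 3: 2 codewords.
Minimum distance d = smallest w > 0 with A_w > 0 = 2.
Sanity: Σ A_w = 4 = 2^2 = 4 ✓.


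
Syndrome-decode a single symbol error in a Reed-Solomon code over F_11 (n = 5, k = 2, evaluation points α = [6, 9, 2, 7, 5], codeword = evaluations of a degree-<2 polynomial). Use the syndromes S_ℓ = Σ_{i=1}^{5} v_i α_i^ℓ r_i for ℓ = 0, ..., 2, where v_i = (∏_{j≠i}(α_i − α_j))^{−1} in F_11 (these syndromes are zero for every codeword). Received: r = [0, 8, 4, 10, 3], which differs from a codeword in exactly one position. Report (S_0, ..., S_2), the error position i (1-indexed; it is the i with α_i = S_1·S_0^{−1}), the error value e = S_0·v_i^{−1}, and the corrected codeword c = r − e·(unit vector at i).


S = (10, 6, 8), error at position 5, error magnitude e = 2, c = [0, 8, 4, 10, 1].

Step 1: column multipliers v_i = (∏_{j≠i}(α_i − α_j))^{−1} mod 11.
  i = 1 (α = 6): (6−9)(6−2)(6−7)(6−5) = (−3)·4·(−1)·1 = 12 ≡ 1, so v_1 = 1^{−1} = 1 (mod 11).
  i = 2 (α = 9): (9−6)(9−2)(9−7)(9−5) = 3·7·2·4 = 168 ≡ 3, so v_2 = 3^{−1} = 4 (mod 11).
  i = 3 (α = 2): (2−6)(2−9)(2−7)(2−5) = (−4)·(−7)·(−5)·(−3) = 420 ≡ 2, so v_3 = 2^{−1} = 6 (mod 11).
  i = 4 (α = 7): (7−6)(7−9)(7−2)(7−5) = 1·(−2)·5·2 = −20 ≡ 2, so v_4 = 2^{−1} = 6 (mod 11).
  i = 5 (α = 5): (5−6)(5−9)(5−2)(5−7) = (−1)·(−4)·3·(−2) = −24 ≡ 9, so v_5 = 9^{−1} = 5 (mod 11).
  v = [1, 4, 6, 6, 5].
Step 2: syndromes of r = [0, 8, 4, 10, 3] (all sums mod 11).
  S_0 = Σ v_i r_i = 1·0 + 4·8 + 6·4 + 6·10 + 5·3 = 131 ≡ 10.
  S_1 = Σ v_i α_i r_i = 1·6·0 + 4·9·8 + 6·2·4 + 6·7·10 + 5·5·3 = 831 ≡ 6.
  α_i^2 mod 11 = [3, 4, 4, 5, 3].
  S_2 = Σ v_i α_i^2 r_i = 1·3·0 + 4·4·8 + 6·4·4 + 6·5·10 + 5·3·3 = 569 ≡ 8.
  S = (10, 6, 8) ≠ 0, so r is not a codeword (an error is present).
Step 3: locate the error. For a single error e at position i, S_ℓ = v_i·e·α_i^ℓ, so α_err = S_1/S_0.
  S_0^{−1} = 10^{−1} = 10 (mod 11), so α_err = 6·10 = 60 ≡ 5 = α_5. Error position i = 5.
  Consistency check: S_2/S_1 = 8·2 = 16 ≡ 5 = α_err ✓ (single-error assumption holds).
Step 4: error magnitude e = S_0/v_5 = S_0·∏_{j≠5}(α_5 − α_j) = 10·9 = 90 ≡ 2 (mod 11).
Step 5: correct position 5: c_5 = r_5 − e = 3 − 2 ≡ 1 (mod 11). Hence c = [0, 8, 4, 10, 1].
  Check: interpolating c through the α_i gives m(x) = 6 + 10·x (degree < 2) with m(α_i) = c_i for every i, so c is indeed a codeword.


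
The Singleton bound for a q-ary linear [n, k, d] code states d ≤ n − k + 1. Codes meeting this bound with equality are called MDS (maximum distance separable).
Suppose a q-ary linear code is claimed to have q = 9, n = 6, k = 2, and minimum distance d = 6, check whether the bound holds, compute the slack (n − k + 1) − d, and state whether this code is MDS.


Singleton RHS = n − k + 1 = 5, slack = -1, bound violated (no such code; not MDS).

Singleton bound: d ≤ n − k + 1.
Here n = 6, k = 2, so n − k + 1 = 5.
Given d = 6, check d ≤ 5: NO.
Slack = (n − k + 1) − d = -1.
The slack is negative: d = 6 exceeds n − k + 1 = 5 by 1, so the Singleton bound is violated and no linear [6, 2, 6]_9 code can exist. In particular it is not MDS (MDS requires d = n − k + 1 exactly).
Description: the claimed parameters are [6, 2, 6]_9; such a code would be impossible (violates the Singleton bound).


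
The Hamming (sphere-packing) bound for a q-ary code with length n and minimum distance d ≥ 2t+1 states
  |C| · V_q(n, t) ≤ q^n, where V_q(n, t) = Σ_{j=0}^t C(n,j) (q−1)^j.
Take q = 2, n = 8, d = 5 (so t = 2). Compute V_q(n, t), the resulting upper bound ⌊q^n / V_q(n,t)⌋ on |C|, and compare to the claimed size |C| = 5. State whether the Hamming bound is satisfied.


V_q(n, t) = 37, q^n = 256, Hamming bound = 6, |C| = 5 ≤ bound (satisfied).

Step 1: Compute V_q(n, t) = Σ_{j=0}^2 C(n, j) (q−1)^j.
  j = 0: C(8,0)·(1)^0 = 1·1 = 1.
  j = 1: C(8,1)·(1)^1 = 8·1 = 8.
  j = 2: C(8,2)·(1)^2 = 28·1 = 28.
  V_q(n, t) = 1 + 8 + 28 = 37.
Step 2: q^n = 2^8 = 256.
Step 3: Hamming bound ⌊q^n / V_q(n,t)⌋ = ⌊256/37⌋ = 6.
Step 4: Compare |C| = 5 to 6: satisfied.
The claimed |C| lies below the Hamming bound.


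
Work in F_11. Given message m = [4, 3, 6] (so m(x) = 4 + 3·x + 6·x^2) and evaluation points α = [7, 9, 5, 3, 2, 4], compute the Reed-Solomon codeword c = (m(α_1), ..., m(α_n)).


c = [0, 0, 4, 1, 1, 2]

Message polynomial: m(x) = 4 + 3·x + 6·x^2 (mod 11).
For each evaluation point α_i, compute m(α_i) mod 11:
  α_1 = 7: Horner steps 6 → 1 → 0, so m(7) = 0.
  α_2 = 9: Horner steps 6 → 2 → 0, so m(9) = 0.
  α_3 = 5: Horner steps 6 → 0 → 4, so m(5) = 4.
  α_4 = 3: Horner steps 6 → 10 → 1, so m(3) = 1.
  α_5 = 2: Horner steps 6 → 4 → 1, so m(2) = 1.
  α_6 = 4: Horner steps 6 → 5 → 2, so m(4) = 2.
Codeword c = [0, 0, 4, 1, 1, 2] ∈ F_11^6.


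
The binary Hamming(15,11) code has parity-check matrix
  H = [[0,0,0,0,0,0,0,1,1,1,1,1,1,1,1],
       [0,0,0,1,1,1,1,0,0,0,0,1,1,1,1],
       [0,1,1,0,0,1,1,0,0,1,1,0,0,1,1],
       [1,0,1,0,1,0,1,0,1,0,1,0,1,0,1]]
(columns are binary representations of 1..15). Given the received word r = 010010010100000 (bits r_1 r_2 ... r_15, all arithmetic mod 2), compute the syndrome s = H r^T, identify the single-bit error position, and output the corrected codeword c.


s = (0, 1, 0, 1)^T, error position = 5, corrected codeword c = 010000010100000

Compute s = H r^T mod 2 one row at a time:
  s_1 = 1 + 0 + 1 + 0 + 0 + 0 + 0 + 0 = 2 ≡ 0 (mod 2).
  s_2 = 0 + 1 + 0 + 0 + 0 + 0 + 0 + 0 = 1 ≡ 1 (mod 2).
  s_3 = 1 + 0 + 0 + 0 + 1 + 0 + 0 + 0 = 2 ≡ 0 (mod 2).
  s_4 = 0 + 0 + 1 + 0 + 0 + 0 + 0 + 0 = 1 ≡ 1 (mod 2).
s = (0, 1, 0, 1)^T — this equals column 5 of H (binary 0101), so error is at position 5.
Correct: flip bit 5 of r = 010010010100000 to get c = 010000010100000.


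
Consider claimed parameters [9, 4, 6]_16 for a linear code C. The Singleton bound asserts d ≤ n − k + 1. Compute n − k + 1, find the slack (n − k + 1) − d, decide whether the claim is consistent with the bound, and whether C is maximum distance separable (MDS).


Singleton RHS = n − k + 1 = 6, slack = 0, bound satisfied, MDS.

Singleton bound: d ≤ n − k + 1.
Here n = 9, k = 4, so n − k + 1 = 6.
Given d = 6, check d ≤ 6: YES.
Slack = (n − k + 1) − d = 0.
The code is MDS (slack = 0).
Description: the claimed parameters are [9, 4, 6]_16; such a code would be MDS (meets Singleton bound).


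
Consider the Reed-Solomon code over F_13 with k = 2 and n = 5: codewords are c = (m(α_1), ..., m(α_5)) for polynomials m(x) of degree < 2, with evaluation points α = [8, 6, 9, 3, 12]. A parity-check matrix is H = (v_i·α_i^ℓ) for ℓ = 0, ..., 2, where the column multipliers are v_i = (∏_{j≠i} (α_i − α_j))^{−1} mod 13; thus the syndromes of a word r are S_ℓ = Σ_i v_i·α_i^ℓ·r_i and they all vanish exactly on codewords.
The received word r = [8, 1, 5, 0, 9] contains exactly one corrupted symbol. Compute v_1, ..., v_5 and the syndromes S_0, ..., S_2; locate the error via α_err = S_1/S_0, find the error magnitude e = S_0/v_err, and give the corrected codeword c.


S = (4, 12, 10), error at position 4, error magnitude e = 3, c = [8, 1, 5, 10, 9].

Step 1: column multipliers v_i = (∏_{j≠i}(α_i − α_j))^{−1} mod 13.
  i = 1 (α = 8): (8−6)(8−9)(8−3)(8−12) = 2·(−1)·5·(−4) = 40 ≡ 1, so v_1 = 1^{−1} = 1 (mod 13).
  i = 2 (α = 6): (6−8)(6−9)(6−3)(6−12) = (−2)·(−3)·3·(−6) = −108 ≡ 9, so v_2 = 9^{−1} = 3 (mod 13).
  i = 3 (α = 9): (9−8)(9−6)(9−3)(9−12) = 1·3·6·(−3) = −54 ≡ 11, so v_3 = 11^{−1} = 6 (mod 13).
  i = 4 (α = 3): (3−8)(3−6)(3−9)(3−12) = (−5)·(−3)·(−6)·(−9) = 810 ≡ 4, so v_4 = 4^{−1} = 10 (mod 13).
  i = 5 (α = 12): (12−8)(12−6)(12−9)(12−3) = 4·6·3·9 = 648 ≡ 11, so v_5 = 11^{−1} = 6 (mod 13).
  v = [1, 3, 6, 10, 6].
Step 2: syndromes of r = [8, 1, 5, 0, 9] (all sums mod 13).
  S_0 = Σ v_i r_i = 1·8 + 3·1 + 6·5 + 10·0 + 6·9 = 95 ≡ 4.
  S_1 = Σ v_i α_i r_i = 1·8·8 + 3·6·1 + 6·9·5 + 10·3·0 + 6·12·9 = 1000 ≡ 12.
  α_i^2 mod 13 = [12, 10, 3, 9, 1].
  S_2 = Σ v_i α_i^2 r_i = 1·12·8 + 3·10·1 + 6·3·5 + 10·9·0 + 6·1·9 = 270 ≡ 10.
  S = (4, 12, 10) ≠ 0, so r is not a codeword (an error is present).
Step 3: locate the error. For a single error e at position i, S_ℓ = v_i·e·α_i^ℓ, so α_err = S_1/S_0.
  S_0^{−1} = 4^{−1} = 10 (mod 13), so α_err = 12·10 = 120 ≡ 3 = α_4. Error position i = 4.
  Consistency check: S_2/S_1 = 10·12 = 120 ≡ 3 = α_err ✓ (single-error assumption holds).
Step 4: error magnitude e = S_0/v_4 = S_0·∏_{j≠4}(α_4 − α_j) = 4·4 = 16 ≡ 3 (mod 13).
Step 5: correct position 4: c_4 = r_4 − e = 0 − 3 ≡ 10 (mod 13). Hence c = [8, 1, 5, 10, 9].
  Check: interpolating c through the α_i gives m(x) = 6 + 10·x (degree < 2) with m(α_i) = c_i for every i, so c is indeed a codeword.


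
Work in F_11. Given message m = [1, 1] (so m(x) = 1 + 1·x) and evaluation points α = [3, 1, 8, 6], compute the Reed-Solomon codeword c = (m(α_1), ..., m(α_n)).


c = [4, 2, 9, 7]

Message polynomial: m(x) = 1 + 1·x (mod 11).
For each evaluation point α_i, compute m(α_i) mod 11:
  α_1 = 3: Horner steps 1 → 4, so m(3) = 4.
  α_2 = 1: Horner steps 1 → 2, so m(1) = 2.
  α_3 = 8: Horner steps 1 → 9, so m(8) = 9.
  α_4 = 6: Horner steps 1 → 7, so m(6) = 7.
Codeword c = [4, 2, 9, 7] ∈ F_11^4.


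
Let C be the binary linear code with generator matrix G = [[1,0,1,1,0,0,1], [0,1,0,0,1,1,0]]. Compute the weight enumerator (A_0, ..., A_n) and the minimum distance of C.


Weight distribution: A_0 = 1, A_3 = 1, A_4 = 1, A_7 = 1. Minimum distance d = 3.

Enumerate all 2^2 = 4 messages m ∈ F_2^2.
For each, compute codeword c = mG in F_2^7, then tally its weight.
  m = 00 → c = 0000000, weight = 0.
  m = 10 → c = 1011001, weight = 4.
  m = 01 → c = 0100110, weight = 3.
  m = 11 → c = 1111111, weight = 7.
Tally weights:
  weight 0: 1 codewords.
  weight 3: 1 codewords.
  weight 4: 1 codewords.
  weight 7: 1 codewords.
Minimum distance d = smallest w > 0 with A_w > 0 = 3.
Sanity: Σ A_w = 4 = 2^2 = 4 ✓.


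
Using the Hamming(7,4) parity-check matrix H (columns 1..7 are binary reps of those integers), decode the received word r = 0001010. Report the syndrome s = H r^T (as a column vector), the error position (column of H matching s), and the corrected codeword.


s = (0, 1, 0)^T, error position = 2, corrected codeword c = 0101010

Compute s = H r^T mod 2 one row at a time:
  s_1 = 1 + 0 + 1 + 0 = 2 ≡ 0 (mod 2).
  s_2 = 0 + 0 + 1 + 0 = 1 ≡ 1 (mod 2).
  s_3 = 0 + 0 + 0 + 0 = 0 ≡ 0 (mod 2).
s = (0, 1, 0)^T — this equals column 2 of H (binary 010), so error is at position 2.
Correct: flip bit 2 of r = 0001010 to get c = 0101010.


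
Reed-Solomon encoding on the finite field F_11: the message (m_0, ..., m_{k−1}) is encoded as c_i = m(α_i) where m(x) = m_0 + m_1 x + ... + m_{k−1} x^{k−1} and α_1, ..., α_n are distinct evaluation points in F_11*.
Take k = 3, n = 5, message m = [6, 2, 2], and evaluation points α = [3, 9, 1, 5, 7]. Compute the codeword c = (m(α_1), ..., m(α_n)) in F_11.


c = [8, 10, 10, 0, 8]

Message polynomial: m(x) = 6 + 2·x + 2·x^2 (mod 11).
For each evaluation point α_i, compute m(α_i) mod 11:
  α_1 = 3: Horner steps 2 → 8 → 8, so m(3) = 8.
  α_2 = 9: Horner steps 2 → 9 → 10, so m(9) = 10.
  α_3 = 1: Horner steps 2 → 4 → 10, so m(1) = 10.
  α_4 = 5: Horner steps 2 → 1 → 0, so m(5) = 0.
  α_5 = 7: Horner steps 2 → 5 → 8, so m(7) = 8.
Codeword c = [8, 10, 10, 0, 8] ∈ F_11^5.


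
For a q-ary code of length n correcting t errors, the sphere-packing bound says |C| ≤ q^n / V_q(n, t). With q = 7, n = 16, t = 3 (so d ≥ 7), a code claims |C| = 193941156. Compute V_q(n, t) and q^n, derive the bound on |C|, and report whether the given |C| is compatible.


V_q(n, t) = 125377, q^n = 33232930569601, Hamming bound = 265064011, |C| = 193941156 ≤ bound (satisfied).

Step 1: Compute V_q(n, t) = Σ_{j=0}^3 C(n, j) (q−1)^j.
  j = 0: C(16,0)·(6)^0 = 1·1 = 1.
  j = 1: C(16,1)·(6)^1 = 16·6 = 96.
  j = 2: C(16,2)·(6)^2 = 120·36 = 4320.
  j = 3: C(16,3)·(6)^3 = 560·216 = 120960.
  V_q(n, t) = 1 + 96 + 4320 + 120960 = 125377.
Step 2: q^n = 7^16 = 33232930569601.
Step 3: Hamming bound ⌊q^n / V_q(n,t)⌋ = ⌊33232930569601/125377⌋ = 265064011.
Step 4: Compare |C| = 193941156 to 265064011: satisfied.
The claimed |C| lies below the Hamming bound.


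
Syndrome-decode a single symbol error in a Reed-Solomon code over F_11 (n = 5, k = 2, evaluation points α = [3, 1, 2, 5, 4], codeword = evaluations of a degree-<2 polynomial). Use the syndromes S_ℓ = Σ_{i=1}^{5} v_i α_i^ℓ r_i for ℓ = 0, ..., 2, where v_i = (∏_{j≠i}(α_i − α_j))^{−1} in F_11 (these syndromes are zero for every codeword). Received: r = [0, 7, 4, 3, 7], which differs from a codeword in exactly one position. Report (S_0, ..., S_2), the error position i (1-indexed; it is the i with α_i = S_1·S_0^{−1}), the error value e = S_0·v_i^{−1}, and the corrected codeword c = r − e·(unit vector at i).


S = (5, 5, 5), error at position 2, error magnitude e = 10, c = [0, 8, 4, 3, 7].

Step 1: column multipliers v_i = (∏_{j≠i}(α_i − α_j))^{−1} mod 11.
  i = 1 (α = 3): (3−1)(3−2)(3−5)(3−4) = 2·1·(−2)·(−1) = 4 ≡ 4, so v_1 = 4^{−1} = 3 (mod 11).
  i = 2 (α = 1): (1−3)(1−2)(1−5)(1−4) = (−2)·(−1)·(−4)·(−3) = 24 ≡ 2, so v_2 = 2^{−1} = 6 (mod 11).
  i = 3 (α = 2): (2−3)(2−1)(2−5)(2−4) = (−1)·1·(−3)·(−2) = −6 ≡ 5, so v_3 = 5^{−1} = 9 (mod 11).
  i = 4 (α = 5): (5−3)(5−1)(5−2)(5−4) = 2·4·3·1 = 24 ≡ 2, so v_4 = 2^{−1} = 6 (mod 11).
  i = 5 (α = 4): (4−3)(4−1)(4−2)(4−5) = 1·3·2·(−1) = −6 ≡ 5, so v_5 = 5^{−1} = 9 (mod 11).
  v = [3, 6, 9, 6, 9].
Step 2: syndromes of r = [0, 7, 4, 3, 7] (all sums mod 11).
  S_0 = Σ v_i r_i = 3·0 + 6·7 + 9·4 + 6·3 + 9·7 = 159 ≡ 5.
  S_1 = Σ v_i α_i r_i = 3·3·0 + 6·1·7 + 9·2·4 + 6·5·3 + 9·4·7 = 456 ≡ 5.
  α_i^2 mod 11 = [9, 1, 4, 3, 5].
  S_2 = Σ v_i α_i^2 r_i = 3·9·0 + 6·1·7 + 9·4·4 + 6·3·3 + 9·5·7 = 555 ≡ 5.
  S = (5, 5, 5) ≠ 0, so r is not a codeword (an error is present).
Step 3: locate the error. For a single error e at position i, S_ℓ = v_i·e·α_i^ℓ, so α_err = S_1/S_0.
  S_0^{−1} = 5^{−1} = 9 (mod 11), so α_err = 5·9 = 45 ≡ 1 = α_2. Error position i = 2.
  Consistency check: S_2/S_1 = 5·9 = 45 ≡ 1 = α_err ✓ (single-error assumption holds).
Step 4: error magnitude e = S_0/v_2 = S_0·∏_{j≠2}(α_2 − α_j) = 5·2 = 10 ≡ 10 (mod 11).
Step 5: correct position 2: c_2 = r_2 − e = 7 − 10 ≡ 8 (mod 11). Hence c = [0, 8, 4, 3, 7].
  Check: interpolating c through the α_i gives m(x) = 1 + 7·x (degree < 2) with m(α_i) = c_i for every i, so c is indeed a codeword.
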